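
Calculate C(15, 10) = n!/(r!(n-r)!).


C(15,10) = 15!/(10! × 5!)
= 1307674368000/(3628800 × 120)
= 3003

C(15,10) = 3003


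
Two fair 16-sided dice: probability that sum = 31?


Total outcomes = 16×16 = 256
Favorable (sum = 31): 2
P = 2/256 = 0.0078

P = 0.0078


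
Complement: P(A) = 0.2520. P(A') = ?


P(not A) = 1 - 0.2520 = 0.7480

P(not A) = 0.7480


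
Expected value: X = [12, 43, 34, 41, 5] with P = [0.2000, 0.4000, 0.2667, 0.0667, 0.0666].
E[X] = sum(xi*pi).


E[X] = 12*0.2000 + 43*0.4000 + 34*0.2667 + 41*0.0667 + 5*0.0666
= 2.4000 + 17.2000 + 9.0678 + 2.7347 + 0.3330
= 31.7355

E[X] = 31.7355


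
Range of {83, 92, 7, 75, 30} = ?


Max = 92, Min = 7
Range = 92 - 7 = 85

Range = 85


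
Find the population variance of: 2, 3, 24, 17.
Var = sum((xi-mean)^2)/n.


Mean = 11.5000
Squared deviations: 90.2500, 72.2500, 156.2500, 30.2500
Sum = 349.0000
Variance = 349.0000/4 = 87.2500

Variance = 87.2500


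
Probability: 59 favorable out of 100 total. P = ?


P = 59/100 = 0.5900

P = 0.5900


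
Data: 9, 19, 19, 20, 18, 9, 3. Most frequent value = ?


Frequencies: 3:1, 9:2, 18:1, 19:2, 20:1
Max frequency = 2
Mode = 9, 19

Mode = 9, 19


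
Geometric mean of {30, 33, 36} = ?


Product = 30 × 33 × 36 = 35640
GM = 35640^(1/3) = 32.9088

GM = 32.9088


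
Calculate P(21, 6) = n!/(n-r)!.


P(21,6) = 21!/15!
= 51090942171709440000/1307674368000
= 39070080

P(21,6) = 39070080


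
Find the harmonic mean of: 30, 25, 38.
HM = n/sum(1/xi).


Sum of reciprocals = 1/30 + 1/25 + 1/38 = 0.099649
HM = 3/0.099649 = 30.1056

HM = 30.1056


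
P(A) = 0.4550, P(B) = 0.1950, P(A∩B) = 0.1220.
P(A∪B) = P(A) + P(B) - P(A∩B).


P(A∪B) = 0.4550 + 0.1950 - 0.1220
= 0.6500 - 0.1220
= 0.5280

P(A∪B) = 0.5280


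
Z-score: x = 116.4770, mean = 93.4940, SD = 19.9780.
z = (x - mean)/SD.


z = (116.4770 - 93.4940)/19.9780
= 22.9830/19.9780
= 1.1504

z = 1.1504


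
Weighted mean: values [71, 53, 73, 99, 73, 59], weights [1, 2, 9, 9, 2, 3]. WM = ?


Numerator = 71*1 + 53*2 + 73*9 + 99*9 + 73*2 + 59*3 = 2048
Denominator = 1 + 2 + 9 + 9 + 2 + 3 = 26
WM = 2048/26 = 78.7692

WM = 78.7692


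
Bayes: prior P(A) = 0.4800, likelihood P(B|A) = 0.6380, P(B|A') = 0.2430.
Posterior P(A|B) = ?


P(B) = P(B|A)*P(A) + P(B|A')*P(A')
= 0.6380*0.4800 + 0.2430*0.5200
= 0.306240 + 0.126360 = 0.432600
P(A|B) = 0.306240/0.432600 = 0.7079

P(A|B) = 0.7079


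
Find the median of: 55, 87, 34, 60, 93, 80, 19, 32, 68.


Sorted: 19, 32, 34, 55, 60, 68, 80, 87, 93
n = 9 (odd)
Middle value = 60

Median = 60


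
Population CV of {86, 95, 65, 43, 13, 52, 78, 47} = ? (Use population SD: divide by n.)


Mean = 59.8750
SD = 24.9521
CV = (24.9521/59.8750)*100 = 41.6737%

CV = 41.6737%


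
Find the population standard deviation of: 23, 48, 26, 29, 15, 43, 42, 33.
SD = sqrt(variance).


Mean = 32.3750
Variance = 111.4844
SD = sqrt(111.4844) = 10.5586

SD = 10.5586


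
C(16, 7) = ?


C(16,7) = 16!/(7! × 9!)
= 20922789888000/(5040 × 362880)
= 11440

C(16,7) = 11440


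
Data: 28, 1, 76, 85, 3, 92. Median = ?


Sorted: 1, 3, 28, 76, 85, 92
n = 6 (even)
Middle values: 28 and 76
Median = (28+76)/2 = 52.0000

Median = 52.0000


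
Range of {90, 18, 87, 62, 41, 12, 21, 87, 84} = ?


Max = 90, Min = 12
Range = 90 - 12 = 78

Range = 78


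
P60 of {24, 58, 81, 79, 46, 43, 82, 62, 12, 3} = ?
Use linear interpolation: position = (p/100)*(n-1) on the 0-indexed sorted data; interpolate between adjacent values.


Sorted: 3, 12, 24, 43, 46, 58, 62, 79, 81, 82
n = 10
Index = 60/100 * 9 = 5.4000
Lower = data[5] = 58, Upper = data[6] = 62
P60 = 58 + 0.4000*(4) = 59.6000

P60 = 59.6000


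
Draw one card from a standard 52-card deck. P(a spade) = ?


13 spades in 52 cards
P = 13/52 = 0.2500

P = 0.2500


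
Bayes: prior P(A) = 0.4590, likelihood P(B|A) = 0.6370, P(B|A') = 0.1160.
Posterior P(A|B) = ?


P(B) = P(B|A)*P(A) + P(B|A')*P(A')
= 0.6370*0.4590 + 0.1160*0.5410
= 0.292383 + 0.062756 = 0.355139
P(A|B) = 0.292383/0.355139 = 0.8233

P(A|B) = 0.8233


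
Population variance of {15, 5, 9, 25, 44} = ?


Mean = 19.6000
Squared deviations: 21.1600, 213.1600, 112.3600, 29.1600, 595.3600
Sum = 971.2000
Variance = 971.2000/5 = 194.2400

Variance = 194.2400


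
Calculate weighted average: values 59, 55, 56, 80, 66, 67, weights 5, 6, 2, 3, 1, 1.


Numerator = 59*5 + 55*6 + 56*2 + 80*3 + 66*1 + 67*1 = 1110
Denominator = 5 + 6 + 2 + 3 + 1 + 1 = 18
WM = 1110/18 = 61.6667

WM = 61.6667


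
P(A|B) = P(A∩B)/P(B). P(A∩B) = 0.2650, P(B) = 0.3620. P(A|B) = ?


P(A|B) = 0.2650/0.3620 = 0.7320

P(A|B) = 0.7320


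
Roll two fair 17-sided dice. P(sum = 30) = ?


Total outcomes = 17×17 = 289
Favorable (sum = 30): 5
P = 5/289 = 0.0173

P = 0.0173


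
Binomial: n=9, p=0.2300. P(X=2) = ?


C(9,2) = 36
p^2 = 0.052900
(1-p)^7 = 0.160485
P = 36 * 0.052900 * 0.160485 = 0.3056

P(X=2) = 0.3056


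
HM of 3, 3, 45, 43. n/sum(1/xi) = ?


Sum of reciprocals = 1/3 + 1/3 + 1/45 + 1/43 = 0.712145
HM = 4/0.712145 = 5.6168

HM = 5.6168


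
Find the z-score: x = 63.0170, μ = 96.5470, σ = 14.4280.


z = (63.0170 - 96.5470)/14.4280
= -33.5300/14.4280
= -2.3240

z = -2.3240


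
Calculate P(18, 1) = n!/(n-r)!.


P(18,1) = 18!/17!
= 6402373705728000/355687428096000
= 18

P(18,1) = 18


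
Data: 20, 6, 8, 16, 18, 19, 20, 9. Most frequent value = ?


Frequencies: 6:1, 8:1, 9:1, 16:1, 18:1, 19:1, 20:2
Max frequency = 2
Mode = 20

Mode = 20


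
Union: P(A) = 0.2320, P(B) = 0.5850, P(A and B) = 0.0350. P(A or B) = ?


P(A∪B) = 0.2320 + 0.5850 - 0.0350
= 0.8170 - 0.0350
= 0.7820

P(A∪B) = 0.7820


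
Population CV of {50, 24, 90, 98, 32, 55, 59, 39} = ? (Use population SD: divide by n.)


Mean = 55.8750
SD = 24.6345
CV = (24.6345/55.8750)*100 = 44.0886%

CV = 44.0886%


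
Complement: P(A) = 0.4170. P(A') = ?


P(not A) = 1 - 0.4170 = 0.5830

P(not A) = 0.5830


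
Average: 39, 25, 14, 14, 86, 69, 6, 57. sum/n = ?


Sum = 39 + 25 + 14 + 14 + 86 + 69 + 6 + 57 = 310
n = 8
Mean = 310/8 = 38.7500

Mean = 38.7500


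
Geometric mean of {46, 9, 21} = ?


Product = 46 × 9 × 21 = 8694
GM = 8694^(1/3) = 20.5624

GM = 20.5624


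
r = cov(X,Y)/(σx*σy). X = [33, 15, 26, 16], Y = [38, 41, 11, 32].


Mean X = 22.5000, Mean Y = 30.5000
SD X = 7.433034, SD Y = 11.715375
Cov = -19.500000
r = -19.500000/(7.433034*11.715375) = -0.2239

r = -0.2239


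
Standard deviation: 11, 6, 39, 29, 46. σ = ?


Mean = 26.2000
Variance = 240.5600
SD = sqrt(240.5600) = 15.5100

SD = 15.5100


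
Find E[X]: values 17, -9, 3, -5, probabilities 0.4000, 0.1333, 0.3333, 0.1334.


E[X] = 17*0.4000 - 9*0.1333 + 3*0.3333 - 5*0.1334
= 6.8000 - 1.1997 + 0.9999 - 0.6670
= 5.9332

E[X] = 5.9332


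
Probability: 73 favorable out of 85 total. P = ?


P = 73/85 = 0.8588

P = 0.8588


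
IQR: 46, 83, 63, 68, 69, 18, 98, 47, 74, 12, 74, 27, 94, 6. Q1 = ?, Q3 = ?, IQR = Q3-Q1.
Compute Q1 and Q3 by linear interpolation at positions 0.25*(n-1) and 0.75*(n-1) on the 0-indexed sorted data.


Sorted: 6, 12, 18, 27, 46, 47, 63, 68, 69, 74, 74, 83, 94, 98
Q1 (25th %ile) = 31.7500
Q3 (75th %ile) = 74.0000
IQR = 74.0000 - 31.7500 = 42.2500

IQR = 42.2500


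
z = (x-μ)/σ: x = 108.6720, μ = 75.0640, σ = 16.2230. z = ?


z = (108.6720 - 75.0640)/16.2230
= 33.6080/16.2230
= 2.0716

z = 2.0716


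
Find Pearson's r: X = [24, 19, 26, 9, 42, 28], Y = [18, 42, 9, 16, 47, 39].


Mean X = 24.6667, Mean Y = 28.5000
SD X = 9.927515, SD Y = 14.614491
Cov = 76.000000
r = 76.000000/(9.927515*14.614491) = 0.5238

r = 0.5238


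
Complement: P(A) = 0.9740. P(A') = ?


P(not A) = 1 - 0.9740 = 0.0260

P(not A) = 0.0260


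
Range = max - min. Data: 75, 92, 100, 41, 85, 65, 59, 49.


Max = 100, Min = 41
Range = 100 - 41 = 59

Range = 59


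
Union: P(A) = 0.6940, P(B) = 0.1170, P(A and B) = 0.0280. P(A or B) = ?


P(A∪B) = 0.6940 + 0.1170 - 0.0280
= 0.8110 - 0.0280
= 0.7830

P(A∪B) = 0.7830


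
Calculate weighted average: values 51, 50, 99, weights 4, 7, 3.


Numerator = 51*4 + 50*7 + 99*3 = 851
Denominator = 4 + 7 + 3 = 14
WM = 851/14 = 60.7857

WM = 60.7857


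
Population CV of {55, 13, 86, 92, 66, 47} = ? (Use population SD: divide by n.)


Mean = 59.8333
SD = 26.2641
CV = (26.2641/59.8333)*100 = 43.8955%

CV = 43.8955%


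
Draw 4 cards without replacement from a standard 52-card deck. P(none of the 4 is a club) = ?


P(no clubs) = (39/52) × (38/51) × (37/50) × (36/49)
= 0.3038

P = 0.3038


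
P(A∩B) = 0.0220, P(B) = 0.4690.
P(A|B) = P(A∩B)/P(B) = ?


P(A|B) = 0.0220/0.4690 = 0.0469

P(A|B) = 0.0469


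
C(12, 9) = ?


C(12,9) = 12!/(9! × 3!)
= 479001600/(362880 × 6)
= 220

C(12,9) = 220


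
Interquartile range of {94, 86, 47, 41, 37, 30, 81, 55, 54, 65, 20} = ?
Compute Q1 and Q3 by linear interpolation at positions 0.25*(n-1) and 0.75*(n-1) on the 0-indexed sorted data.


Sorted: 20, 30, 37, 41, 47, 54, 55, 65, 81, 86, 94
Q1 (25th %ile) = 39.0000
Q3 (75th %ile) = 73.0000
IQR = 73.0000 - 39.0000 = 34.0000

IQR = 34.0000


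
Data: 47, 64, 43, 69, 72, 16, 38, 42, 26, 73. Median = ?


Sorted: 16, 26, 38, 42, 43, 47, 64, 69, 72, 73
n = 10 (even)
Middle values: 43 and 47
Median = (43+47)/2 = 45.0000

Median = 45.0000


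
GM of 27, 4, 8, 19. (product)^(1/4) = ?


Product = 27 × 4 × 8 × 19 = 16416
GM = 16416^(1/4) = 11.3192

GM = 11.3192


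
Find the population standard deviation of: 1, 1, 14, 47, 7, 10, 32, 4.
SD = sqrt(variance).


Mean = 14.5000
Variance = 239.2500
SD = sqrt(239.2500) = 15.4677

SD = 15.4677


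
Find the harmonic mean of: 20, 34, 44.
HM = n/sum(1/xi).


Sum of reciprocals = 1/20 + 1/34 + 1/44 = 0.102139
HM = 3/0.102139 = 29.3717

HM = 29.3717


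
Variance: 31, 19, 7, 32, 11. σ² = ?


Mean = 20.0000
Squared deviations: 121.0000, 1.0000, 169.0000, 144.0000, 81.0000
Sum = 516.0000
Variance = 516.0000/5 = 103.2000

Variance = 103.2000


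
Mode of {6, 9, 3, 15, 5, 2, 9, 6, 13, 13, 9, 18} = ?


Frequencies: 2:1, 3:1, 5:1, 6:2, 9:3, 13:2, 15:1, 18:1
Max frequency = 3
Mode = 9

Mode = 9


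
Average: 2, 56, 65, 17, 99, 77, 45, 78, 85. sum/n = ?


Sum = 2 + 56 + 65 + 17 + 99 + 77 + 45 + 78 + 85 = 524
n = 9
Mean = 524/9 = 58.2222

Mean = 58.2222


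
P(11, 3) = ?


P(11,3) = 11!/8!
= 39916800/40320
= 990

P(11,3) = 990


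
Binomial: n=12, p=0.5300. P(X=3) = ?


C(12,3) = 220
p^3 = 0.148877
(1-p)^9 = 0.001119
P = 220 * 0.148877 * 0.001119 = 0.0367

P(X=3) = 0.0367


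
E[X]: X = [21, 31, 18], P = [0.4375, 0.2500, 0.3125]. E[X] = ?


E[X] = 21*0.4375 + 31*0.2500 + 18*0.3125
= 9.1875 + 7.7500 + 5.6250
= 22.5625

E[X] = 22.5625


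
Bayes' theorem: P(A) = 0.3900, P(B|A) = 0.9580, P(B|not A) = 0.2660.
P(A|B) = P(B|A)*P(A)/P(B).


P(B) = P(B|A)*P(A) + P(B|A')*P(A')
= 0.9580*0.3900 + 0.2660*0.6100
= 0.373620 + 0.162260 = 0.535880
P(A|B) = 0.373620/0.535880 = 0.6972

P(A|B) = 0.6972


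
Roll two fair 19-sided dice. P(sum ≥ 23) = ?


Total outcomes = 19×19 = 361
Favorable (sum ≥ 23): 136
P = 136/361 = 0.3767

P = 0.3767


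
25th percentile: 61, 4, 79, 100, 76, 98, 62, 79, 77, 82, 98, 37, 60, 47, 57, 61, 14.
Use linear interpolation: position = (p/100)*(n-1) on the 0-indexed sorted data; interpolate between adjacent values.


Sorted: 4, 14, 37, 47, 57, 60, 61, 61, 62, 76, 77, 79, 79, 82, 98, 98, 100
n = 17
Index = 25/100 * 16 = 4.0000
Lower = data[4] = 57, Upper = data[5] = 60
P25 = 57 + 0*(3) = 57.0000

P25 = 57.0000


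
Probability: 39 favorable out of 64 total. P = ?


P = 39/64 = 0.6094

P = 0.6094


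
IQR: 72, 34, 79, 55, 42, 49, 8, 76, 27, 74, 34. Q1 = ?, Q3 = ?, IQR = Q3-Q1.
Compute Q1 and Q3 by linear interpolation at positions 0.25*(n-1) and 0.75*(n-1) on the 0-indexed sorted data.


Sorted: 8, 27, 34, 34, 42, 49, 55, 72, 74, 76, 79
Q1 (25th %ile) = 34.0000
Q3 (75th %ile) = 73.0000
IQR = 73.0000 - 34.0000 = 39.0000

IQR = 39.0000


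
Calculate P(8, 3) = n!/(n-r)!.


P(8,3) = 8!/5!
= 40320/120
= 336

P(8,3) = 336


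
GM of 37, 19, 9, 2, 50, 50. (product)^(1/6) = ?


Product = 37 × 19 × 9 × 2 × 50 × 50 = 31635000
GM = 31635000^(1/6) = 17.7839

GM = 17.7839


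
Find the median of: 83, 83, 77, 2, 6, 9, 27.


Sorted: 2, 6, 9, 27, 77, 83, 83
n = 7 (odd)
Middle value = 27

Median = 27


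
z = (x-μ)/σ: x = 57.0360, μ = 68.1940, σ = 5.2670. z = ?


z = (57.0360 - 68.1940)/5.2670
= -11.1580/5.2670
= -2.1185

z = -2.1185


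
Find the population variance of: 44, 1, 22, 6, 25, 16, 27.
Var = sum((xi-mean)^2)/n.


Mean = 20.1429
Squared deviations: 569.1633, 366.4490, 3.4490, 200.0204, 23.5918, 17.1633, 47.0204
Sum = 1226.8571
Variance = 1226.8571/7 = 175.2653

Variance = 175.2653


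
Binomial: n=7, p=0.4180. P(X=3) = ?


C(7,3) = 35
p^3 = 0.073035
(1-p)^4 = 0.114734
P = 35 * 0.073035 * 0.114734 = 0.2933

P(X=3) = 0.2933


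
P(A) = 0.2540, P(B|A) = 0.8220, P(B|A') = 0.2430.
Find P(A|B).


P(B) = P(B|A)*P(A) + P(B|A')*P(A')
= 0.8220*0.2540 + 0.2430*0.7460
= 0.208788 + 0.181278 = 0.390066
P(A|B) = 0.208788/0.390066 = 0.5353

P(A|B) = 0.5353


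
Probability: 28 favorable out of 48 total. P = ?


P = 28/48 = 0.5833

P = 0.5833


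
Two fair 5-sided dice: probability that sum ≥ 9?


Total outcomes = 5×5 = 25
Favorable (sum ≥ 9): 3
P = 3/25 = 0.1200

P = 0.1200


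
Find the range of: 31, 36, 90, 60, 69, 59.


Max = 90, Min = 31
Range = 90 - 31 = 59

Range = 59


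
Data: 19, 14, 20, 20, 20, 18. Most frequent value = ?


Frequencies: 14:1, 18:1, 19:1, 20:3
Max frequency = 3
Mode = 20

Mode = 20


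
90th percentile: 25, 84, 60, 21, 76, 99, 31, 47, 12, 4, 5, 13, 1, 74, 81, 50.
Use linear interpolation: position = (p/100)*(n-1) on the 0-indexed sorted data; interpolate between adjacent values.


Sorted: 1, 4, 5, 12, 13, 21, 25, 31, 47, 50, 60, 74, 76, 81, 84, 99
n = 16
Index = 90/100 * 15 = 13.5000
Lower = data[13] = 81, Upper = data[14] = 84
P90 = 81 + 0.5000*(3) = 82.5000

P90 = 82.5000


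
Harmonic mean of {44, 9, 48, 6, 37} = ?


Sum of reciprocals = 1/44 + 1/9 + 1/48 + 1/6 + 1/37 = 0.348365
HM = 5/0.348365 = 14.3527

HM = 14.3527


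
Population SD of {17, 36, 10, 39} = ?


Mean = 25.5000
Variance = 151.2500
SD = sqrt(151.2500) = 12.2984

SD = 12.2984


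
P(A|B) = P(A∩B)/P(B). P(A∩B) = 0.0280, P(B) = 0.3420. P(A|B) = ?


P(A|B) = 0.0280/0.3420 = 0.0819

P(A|B) = 0.0819


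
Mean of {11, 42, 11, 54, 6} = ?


Sum = 11 + 42 + 11 + 54 + 6 = 124
n = 5
Mean = 124/5 = 24.8000

Mean = 24.8000


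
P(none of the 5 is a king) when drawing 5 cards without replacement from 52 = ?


P(no kings) = (48/52) × (47/51) × (46/50) × (45/49) × (44/48)
= 0.6588

P = 0.6588


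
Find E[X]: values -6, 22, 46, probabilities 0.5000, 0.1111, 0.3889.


E[X] = -6*0.5000 + 22*0.1111 + 46*0.3889
= -3.0000 + 2.4442 + 17.8894
= 17.3336

E[X] = 17.3336


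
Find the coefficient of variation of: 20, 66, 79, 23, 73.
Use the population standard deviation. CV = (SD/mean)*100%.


Mean = 52.2000
SD = 25.4197
CV = (25.4197/52.2000)*100 = 48.6967%

CV = 48.6967%


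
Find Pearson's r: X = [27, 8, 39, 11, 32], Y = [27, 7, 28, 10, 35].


Mean X = 23.4000, Mean Y = 21.4000
SD X = 12.009996, SD Y = 10.928861
Cov = 120.640000
r = 120.640000/(12.009996*10.928861) = 0.9191

r = 0.9191


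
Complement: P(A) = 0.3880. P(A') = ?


P(not A) = 1 - 0.3880 = 0.6120

P(not A) = 0.6120


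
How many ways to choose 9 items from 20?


C(20,9) = 20!/(9! × 11!)
= 2432902008176640000/(362880 × 39916800)
= 167960

C(20,9) = 167960


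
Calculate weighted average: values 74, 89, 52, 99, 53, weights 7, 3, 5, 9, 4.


Numerator = 74*7 + 89*3 + 52*5 + 99*9 + 53*4 = 2148
Denominator = 7 + 3 + 5 + 9 + 4 = 28
WM = 2148/28 = 76.7143

WM = 76.7143


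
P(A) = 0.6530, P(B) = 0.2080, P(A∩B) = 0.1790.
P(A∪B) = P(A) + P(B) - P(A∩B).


P(A∪B) = 0.6530 + 0.2080 - 0.1790
= 0.8610 - 0.1790
= 0.6820

P(A∪B) = 0.6820


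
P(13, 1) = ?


P(13,1) = 13!/12!
= 6227020800/479001600
= 13

P(13,1) = 13


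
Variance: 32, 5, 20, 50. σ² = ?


Mean = 26.7500
Squared deviations: 27.5625, 473.0625, 45.5625, 540.5625
Sum = 1086.7500
Variance = 1086.7500/4 = 271.6875

Variance = 271.6875


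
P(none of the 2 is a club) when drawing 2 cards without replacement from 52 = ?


P(no clubs) = (39/52) × (38/51)
= 0.5588

P = 0.5588


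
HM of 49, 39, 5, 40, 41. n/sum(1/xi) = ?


Sum of reciprocals = 1/49 + 1/39 + 1/5 + 1/40 + 1/41 = 0.295439
HM = 5/0.295439 = 16.9239

HM = 16.9239


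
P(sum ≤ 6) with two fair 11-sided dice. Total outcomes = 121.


Total outcomes = 11×11 = 121
Favorable (sum ≤ 6): 15
P = 15/121 = 0.1240

P = 0.1240


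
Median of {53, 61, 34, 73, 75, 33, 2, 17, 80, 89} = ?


Sorted: 2, 17, 33, 34, 53, 61, 73, 75, 80, 89
n = 10 (even)
Middle values: 53 and 61
Median = (53+61)/2 = 57.0000

Median = 57.0000


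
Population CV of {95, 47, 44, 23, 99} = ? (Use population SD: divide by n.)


Mean = 61.6000
SD = 30.0905
CV = (30.0905/61.6000)*100 = 48.8483%

CV = 48.8483%


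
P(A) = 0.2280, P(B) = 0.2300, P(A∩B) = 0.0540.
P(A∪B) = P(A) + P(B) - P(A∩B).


P(A∪B) = 0.2280 + 0.2300 - 0.0540
= 0.4580 - 0.0540
= 0.4040

P(A∪B) = 0.4040


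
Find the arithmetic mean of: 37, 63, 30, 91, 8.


Sum = 37 + 63 + 30 + 91 + 8 = 229
n = 5
Mean = 229/5 = 45.8000

Mean = 45.8000


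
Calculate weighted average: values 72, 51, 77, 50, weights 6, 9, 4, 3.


Numerator = 72*6 + 51*9 + 77*4 + 50*3 = 1349
Denominator = 6 + 9 + 4 + 3 = 22
WM = 1349/22 = 61.3182

WM = 61.3182


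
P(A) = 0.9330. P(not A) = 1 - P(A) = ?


P(not A) = 1 - 0.9330 = 0.0670

P(not A) = 0.0670


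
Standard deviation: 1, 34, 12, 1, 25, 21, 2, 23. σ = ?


Mean = 14.8750
Variance = 141.3594
SD = sqrt(141.3594) = 11.8895

SD = 11.8895


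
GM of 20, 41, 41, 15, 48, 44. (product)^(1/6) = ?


Product = 20 × 41 × 41 × 15 × 48 × 44 = 1065081600
GM = 1065081600^(1/6) = 31.9568

GM = 31.9568


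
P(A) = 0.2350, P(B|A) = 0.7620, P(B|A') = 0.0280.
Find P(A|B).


P(B) = P(B|A)*P(A) + P(B|A')*P(A')
= 0.7620*0.2350 + 0.0280*0.7650
= 0.179070 + 0.021420 = 0.200490
P(A|B) = 0.179070/0.200490 = 0.8932

P(A|B) = 0.8932


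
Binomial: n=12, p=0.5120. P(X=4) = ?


C(12,4) = 495
p^4 = 0.068719
(1-p)^8 = 0.003216
P = 495 * 0.068719 * 0.003216 = 0.1094

P(X=4) = 0.1094


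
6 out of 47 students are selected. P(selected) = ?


P = 6/47 = 0.1277

P = 0.1277


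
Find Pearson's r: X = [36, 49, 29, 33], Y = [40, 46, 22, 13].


Mean X = 36.7500, Mean Y = 30.2500
SD X = 7.495832, SD Y = 13.311180
Cov = 78.562500
r = 78.562500/(7.495832*13.311180) = 0.7874

r = 0.7874


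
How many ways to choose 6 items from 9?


C(9,6) = 9!/(6! × 3!)
= 362880/(720 × 6)
= 84

C(9,6) = 84


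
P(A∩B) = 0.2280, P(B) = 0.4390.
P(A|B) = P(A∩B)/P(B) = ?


P(A|B) = 0.2280/0.4390 = 0.5194

P(A|B) = 0.5194


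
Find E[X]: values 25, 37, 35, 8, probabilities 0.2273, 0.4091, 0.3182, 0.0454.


E[X] = 25*0.2273 + 37*0.4091 + 35*0.3182 + 8*0.0454
= 5.6825 + 15.1367 + 11.1370 + 0.3632
= 32.3194

E[X] = 32.3194


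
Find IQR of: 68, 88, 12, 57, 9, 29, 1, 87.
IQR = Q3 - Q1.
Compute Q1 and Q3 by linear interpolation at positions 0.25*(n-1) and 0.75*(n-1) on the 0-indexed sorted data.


Sorted: 1, 9, 12, 29, 57, 68, 87, 88
Q1 (25th %ile) = 11.2500
Q3 (75th %ile) = 72.7500
IQR = 72.7500 - 11.2500 = 61.5000

IQR = 61.5000


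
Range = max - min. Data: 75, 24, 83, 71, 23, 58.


Max = 83, Min = 23
Range = 83 - 23 = 60

Range = 60


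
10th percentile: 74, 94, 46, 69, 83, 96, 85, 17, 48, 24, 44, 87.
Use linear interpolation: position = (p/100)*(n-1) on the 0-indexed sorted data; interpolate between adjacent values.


Sorted: 17, 24, 44, 46, 48, 69, 74, 83, 85, 87, 94, 96
n = 12
Index = 10/100 * 11 = 1.1000
Lower = data[1] = 24, Upper = data[2] = 44
P10 = 24 + 0.1000*(20) = 26.0000

P10 = 26.0000


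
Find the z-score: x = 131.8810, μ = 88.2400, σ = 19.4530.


z = (131.8810 - 88.2400)/19.4530
= 43.6410/19.4530
= 2.2434

z = 2.2434


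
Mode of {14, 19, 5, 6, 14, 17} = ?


Frequencies: 5:1, 6:1, 14:2, 17:1, 19:1
Max frequency = 2
Mode = 14

Mode = 14


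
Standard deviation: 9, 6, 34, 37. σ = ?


Mean = 21.5000
Variance = 198.2500
SD = sqrt(198.2500) = 14.0801

SD = 14.0801


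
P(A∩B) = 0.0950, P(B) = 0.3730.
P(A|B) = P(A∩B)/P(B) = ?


P(A|B) = 0.0950/0.3730 = 0.2547

P(A|B) = 0.2547


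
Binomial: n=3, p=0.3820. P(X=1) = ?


C(3,1) = 3
p^1 = 0.382000
(1-p)^2 = 0.381924
P = 3 * 0.382000 * 0.381924 = 0.4377

P(X=1) = 0.4377


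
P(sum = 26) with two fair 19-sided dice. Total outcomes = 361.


Total outcomes = 19×19 = 361
Favorable (sum = 26): 13
P = 13/361 = 0.0360

P = 0.0360


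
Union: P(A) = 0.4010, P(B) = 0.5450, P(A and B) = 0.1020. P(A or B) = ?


P(A∪B) = 0.4010 + 0.5450 - 0.1020
= 0.9460 - 0.1020
= 0.8440

P(A∪B) = 0.8440


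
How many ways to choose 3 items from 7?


C(7,3) = 7!/(3! × 4!)
= 5040/(6 × 24)
= 35

C(7,3) = 35


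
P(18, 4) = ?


P(18,4) = 18!/14!
= 6402373705728000/87178291200
= 73440

P(18,4) = 73440


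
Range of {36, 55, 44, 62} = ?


Max = 62, Min = 36
Range = 62 - 36 = 26

Range = 26


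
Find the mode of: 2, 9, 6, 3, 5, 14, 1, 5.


Frequencies: 1:1, 2:1, 3:1, 5:2, 6:1, 9:1, 14:1
Max frequency = 2
Mode = 5

Mode = 5


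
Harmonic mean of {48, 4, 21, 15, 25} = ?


Sum of reciprocals = 1/48 + 1/4 + 1/21 + 1/15 + 1/25 = 0.425119
HM = 5/0.425119 = 11.7614

HM = 11.7614


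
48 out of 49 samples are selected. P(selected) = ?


P = 48/49 = 0.9796

P = 0.9796


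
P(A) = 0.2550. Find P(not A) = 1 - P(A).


P(not A) = 1 - 0.2550 = 0.7450

P(not A) = 0.7450


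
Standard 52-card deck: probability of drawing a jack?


4 jacks in 52 cards
P = 4/52 = 0.0769

P = 0.0769


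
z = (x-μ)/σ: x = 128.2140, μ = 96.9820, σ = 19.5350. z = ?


z = (128.2140 - 96.9820)/19.5350
= 31.2320/19.5350
= 1.5988

z = 1.5988


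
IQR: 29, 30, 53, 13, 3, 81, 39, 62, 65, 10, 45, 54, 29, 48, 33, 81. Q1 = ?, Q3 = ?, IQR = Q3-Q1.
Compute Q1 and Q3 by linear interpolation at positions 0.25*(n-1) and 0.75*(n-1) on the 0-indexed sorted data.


Sorted: 3, 10, 13, 29, 29, 30, 33, 39, 45, 48, 53, 54, 62, 65, 81, 81
Q1 (25th %ile) = 29.0000
Q3 (75th %ile) = 56.0000
IQR = 56.0000 - 29.0000 = 27.0000

IQR = 27.0000


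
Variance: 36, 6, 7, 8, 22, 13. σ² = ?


Mean = 15.3333
Squared deviations: 427.1111, 87.1111, 69.4444, 53.7778, 44.4444, 5.4444
Sum = 687.3333
Variance = 687.3333/6 = 114.5556

Variance = 114.5556


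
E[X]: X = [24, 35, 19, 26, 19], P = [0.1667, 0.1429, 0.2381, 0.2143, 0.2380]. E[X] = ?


E[X] = 24*0.1667 + 35*0.1429 + 19*0.2381 + 26*0.2143 + 19*0.2380
= 4.0008 + 5.0015 + 4.5239 + 5.5718 + 4.5220
= 23.6200

E[X] = 23.6200


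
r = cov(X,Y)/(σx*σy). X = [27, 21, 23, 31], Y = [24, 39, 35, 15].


Mean X = 25.5000, Mean Y = 28.2500
SD X = 3.840573, SD Y = 9.417404
Cov = -36.125000
r = -36.125000/(3.840573*9.417404) = -0.9988

r = -0.9988


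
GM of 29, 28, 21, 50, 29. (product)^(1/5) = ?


Product = 29 × 28 × 21 × 50 × 29 = 24725400
GM = 24725400^(1/5) = 30.1043

GM = 30.1043


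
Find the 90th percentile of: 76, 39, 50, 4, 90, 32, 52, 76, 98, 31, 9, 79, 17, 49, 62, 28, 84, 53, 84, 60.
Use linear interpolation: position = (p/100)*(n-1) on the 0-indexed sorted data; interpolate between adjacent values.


Sorted: 4, 9, 17, 28, 31, 32, 39, 49, 50, 52, 53, 60, 62, 76, 76, 79, 84, 84, 90, 98
n = 20
Index = 90/100 * 19 = 17.1000
Lower = data[17] = 84, Upper = data[18] = 90
P90 = 84 + 0.1000*(6) = 84.6000

P90 = 84.6000


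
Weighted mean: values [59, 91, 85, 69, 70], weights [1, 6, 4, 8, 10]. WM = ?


Numerator = 59*1 + 91*6 + 85*4 + 69*8 + 70*10 = 2197
Denominator = 1 + 6 + 4 + 8 + 10 = 29
WM = 2197/29 = 75.7586

WM = 75.7586


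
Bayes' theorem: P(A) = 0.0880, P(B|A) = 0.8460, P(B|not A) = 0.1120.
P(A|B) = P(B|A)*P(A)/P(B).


P(B) = P(B|A)*P(A) + P(B|A')*P(A')
= 0.8460*0.0880 + 0.1120*0.9120
= 0.074448 + 0.102144 = 0.176592
P(A|B) = 0.074448/0.176592 = 0.4216

P(A|B) = 0.4216


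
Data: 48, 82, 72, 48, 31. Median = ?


Sorted: 31, 48, 48, 72, 82
n = 5 (odd)
Middle value = 48

Median = 48


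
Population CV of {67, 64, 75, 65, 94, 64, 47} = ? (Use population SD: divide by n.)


Mean = 68.0000
SD = 13.1366
CV = (13.1366/68.0000)*100 = 19.3186%

CV = 19.3186%


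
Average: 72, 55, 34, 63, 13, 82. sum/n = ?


Sum = 72 + 55 + 34 + 63 + 13 + 82 = 319
n = 6
Mean = 319/6 = 53.1667

Mean = 53.1667


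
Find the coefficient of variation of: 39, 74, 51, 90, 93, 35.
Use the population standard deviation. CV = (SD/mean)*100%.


Mean = 63.6667
SD = 23.2785
CV = (23.2785/63.6667)*100 = 36.5631%

CV = 36.5631%


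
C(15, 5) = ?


C(15,5) = 15!/(5! × 10!)
= 1307674368000/(120 × 3628800)
= 3003

C(15,5) = 3003


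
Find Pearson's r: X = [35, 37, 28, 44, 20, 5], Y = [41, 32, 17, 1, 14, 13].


Mean X = 28.1667, Mean Y = 19.6667
SD X = 12.772583, SD Y = 13.161391
Cov = 26.722222
r = 26.722222/(12.772583*13.161391) = 0.1590

r = 0.1590


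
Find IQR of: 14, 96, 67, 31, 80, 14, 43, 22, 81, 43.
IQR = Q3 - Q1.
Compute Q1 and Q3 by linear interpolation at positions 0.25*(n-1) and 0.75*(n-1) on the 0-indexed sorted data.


Sorted: 14, 14, 22, 31, 43, 43, 67, 80, 81, 96
Q1 (25th %ile) = 24.2500
Q3 (75th %ile) = 76.7500
IQR = 76.7500 - 24.2500 = 52.5000

IQR = 52.5000


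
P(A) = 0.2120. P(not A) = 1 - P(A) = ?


P(not A) = 1 - 0.2120 = 0.7880

P(not A) = 0.7880


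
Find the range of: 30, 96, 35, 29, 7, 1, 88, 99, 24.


Max = 99, Min = 1
Range = 99 - 1 = 98

Range = 98


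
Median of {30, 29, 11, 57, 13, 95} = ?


Sorted: 11, 13, 29, 30, 57, 95
n = 6 (even)
Middle values: 29 and 30
Median = (29+30)/2 = 29.5000

Median = 29.5000


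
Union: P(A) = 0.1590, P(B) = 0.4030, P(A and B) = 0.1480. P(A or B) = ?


P(A∪B) = 0.1590 + 0.4030 - 0.1480
= 0.5620 - 0.1480
= 0.4140

P(A∪B) = 0.4140


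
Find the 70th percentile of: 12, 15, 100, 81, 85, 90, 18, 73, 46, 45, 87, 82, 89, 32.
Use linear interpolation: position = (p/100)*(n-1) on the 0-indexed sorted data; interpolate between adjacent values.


Sorted: 12, 15, 18, 32, 45, 46, 73, 81, 82, 85, 87, 89, 90, 100
n = 14
Index = 70/100 * 13 = 9.1000
Lower = data[9] = 85, Upper = data[10] = 87
P70 = 85 + 0.1000*(2) = 85.2000

P70 = 85.2000


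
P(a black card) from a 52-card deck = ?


26 black cards in 52 cards
P = 26/52 = 0.5000

P = 0.5000


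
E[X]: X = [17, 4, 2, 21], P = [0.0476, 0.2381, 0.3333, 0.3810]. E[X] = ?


E[X] = 17*0.0476 + 4*0.2381 + 2*0.3333 + 21*0.3810
= 0.8092 + 0.9524 + 0.6666 + 8.0010
= 10.4292

E[X] = 10.4292


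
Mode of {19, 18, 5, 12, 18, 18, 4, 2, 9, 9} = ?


Frequencies: 2:1, 4:1, 5:1, 9:2, 12:1, 18:3, 19:1
Max frequency = 3
Mode = 18

Mode = 18


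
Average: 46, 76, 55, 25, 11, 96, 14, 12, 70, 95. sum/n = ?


Sum = 46 + 76 + 55 + 25 + 11 + 96 + 14 + 12 + 70 + 95 = 500
n = 10
Mean = 500/10 = 50.0000

Mean = 50.0000


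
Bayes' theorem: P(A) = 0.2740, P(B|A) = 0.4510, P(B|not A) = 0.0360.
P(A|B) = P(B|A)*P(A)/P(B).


P(B) = P(B|A)*P(A) + P(B|A')*P(A')
= 0.4510*0.2740 + 0.0360*0.7260
= 0.123574 + 0.026136 = 0.149710
P(A|B) = 0.123574/0.149710 = 0.8254

P(A|B) = 0.8254


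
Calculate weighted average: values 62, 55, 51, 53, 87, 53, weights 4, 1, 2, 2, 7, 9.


Numerator = 62*4 + 55*1 + 51*2 + 53*2 + 87*7 + 53*9 = 1597
Denominator = 4 + 1 + 2 + 2 + 7 + 9 = 25
WM = 1597/25 = 63.8800

WM = 63.8800


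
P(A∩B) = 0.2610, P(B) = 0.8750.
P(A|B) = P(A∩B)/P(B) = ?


P(A|B) = 0.2610/0.8750 = 0.2983

P(A|B) = 0.2983


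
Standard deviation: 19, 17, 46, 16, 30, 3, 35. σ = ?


Mean = 23.7143
Variance = 174.2041
SD = sqrt(174.2041) = 13.1986

SD = 13.1986


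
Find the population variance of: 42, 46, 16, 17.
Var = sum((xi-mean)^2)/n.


Mean = 30.2500
Squared deviations: 138.0625, 248.0625, 203.0625, 175.5625
Sum = 764.7500
Variance = 764.7500/4 = 191.1875

Variance = 191.1875


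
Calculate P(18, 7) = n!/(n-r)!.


P(18,7) = 18!/11!
= 6402373705728000/39916800
= 160392960

P(18,7) = 160392960


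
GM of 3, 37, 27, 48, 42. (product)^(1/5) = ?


Product = 3 × 37 × 27 × 48 × 42 = 6041952
GM = 6041952^(1/5) = 22.7110

GM = 22.7110


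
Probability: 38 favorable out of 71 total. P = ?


P = 38/71 = 0.5352

P = 0.5352


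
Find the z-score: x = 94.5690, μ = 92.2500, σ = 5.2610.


z = (94.5690 - 92.2500)/5.2610
= 2.3190/5.2610
= 0.4408

z = 0.4408


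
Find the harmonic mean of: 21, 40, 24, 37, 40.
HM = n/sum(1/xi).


Sum of reciprocals = 1/21 + 1/40 + 1/24 + 1/37 + 1/40 = 0.166313
HM = 5/0.166313 = 30.0638

HM = 30.0638


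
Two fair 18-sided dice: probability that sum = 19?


Total outcomes = 18×18 = 324
Favorable (sum = 19): 18
P = 18/324 = 0.0556

P = 0.0556


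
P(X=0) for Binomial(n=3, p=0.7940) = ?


C(3,0) = 1
p^0 = 1.000000
(1-p)^3 = 0.008742
P = 1 * 1.000000 * 0.008742 = 0.0087

P(X=0) = 0.0087


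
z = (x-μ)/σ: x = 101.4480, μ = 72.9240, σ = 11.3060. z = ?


z = (101.4480 - 72.9240)/11.3060
= 28.5240/11.3060
= 2.5229

z = 2.5229


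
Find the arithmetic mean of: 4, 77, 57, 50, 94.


Sum = 4 + 77 + 57 + 50 + 94 = 282
n = 5
Mean = 282/5 = 56.4000

Mean = 56.4000


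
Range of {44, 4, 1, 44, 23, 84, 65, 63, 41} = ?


Max = 84, Min = 1
Range = 84 - 1 = 83

Range = 83


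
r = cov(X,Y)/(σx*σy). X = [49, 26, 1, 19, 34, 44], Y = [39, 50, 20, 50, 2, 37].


Mean X = 28.8333, Mean Y = 33.0000
SD X = 16.035551, SD Y = 17.126977
Cov = 28.000000
r = 28.000000/(16.035551*17.126977) = 0.1020

r = 0.1020


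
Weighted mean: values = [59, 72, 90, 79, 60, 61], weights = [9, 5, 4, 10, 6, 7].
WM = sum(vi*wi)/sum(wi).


Numerator = 59*9 + 72*5 + 90*4 + 79*10 + 60*6 + 61*7 = 2828
Denominator = 9 + 5 + 4 + 10 + 6 + 7 = 41
WM = 2828/41 = 68.9756

WM = 68.9756


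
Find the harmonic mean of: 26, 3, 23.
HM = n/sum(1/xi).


Sum of reciprocals = 1/26 + 1/3 + 1/23 = 0.415273
HM = 3/0.415273 = 7.2242

HM = 7.2242


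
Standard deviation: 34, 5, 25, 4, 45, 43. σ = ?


Mean = 26.0000
Variance = 273.3333
SD = sqrt(273.3333) = 16.5328

SD = 16.5328


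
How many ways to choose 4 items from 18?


C(18,4) = 18!/(4! × 14!)
= 6402373705728000/(24 × 87178291200)
= 3060

C(18,4) = 3060


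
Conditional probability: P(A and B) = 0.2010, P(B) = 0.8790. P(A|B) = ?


P(A|B) = 0.2010/0.8790 = 0.2287

P(A|B) = 0.2287


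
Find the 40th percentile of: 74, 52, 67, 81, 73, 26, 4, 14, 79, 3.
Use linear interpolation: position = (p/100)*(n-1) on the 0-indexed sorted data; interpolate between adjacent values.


Sorted: 3, 4, 14, 26, 52, 67, 73, 74, 79, 81
n = 10
Index = 40/100 * 9 = 3.6000
Lower = data[3] = 26, Upper = data[4] = 52
P40 = 26 + 0.6000*(26) = 41.6000

P40 = 41.6000


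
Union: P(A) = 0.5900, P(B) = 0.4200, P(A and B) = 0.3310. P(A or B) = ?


P(A∪B) = 0.5900 + 0.4200 - 0.3310
= 1.0100 - 0.3310
= 0.6790

P(A∪B) = 0.6790


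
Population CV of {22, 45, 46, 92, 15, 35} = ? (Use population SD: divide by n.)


Mean = 42.5000
SD = 24.8378
CV = (24.8378/42.5000)*100 = 58.4419%

CV = 58.4419%


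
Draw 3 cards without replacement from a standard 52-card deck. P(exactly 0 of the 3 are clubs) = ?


Hypergeometric: P(X=0) = C(13,0)·C(39,3) / C(52,3)
= 1 × 9139 / 22100
= 9139/22100 = 0.4135

P = 0.4135


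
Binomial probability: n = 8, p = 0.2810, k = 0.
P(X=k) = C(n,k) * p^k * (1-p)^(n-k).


C(8,0) = 1
p^0 = 1.000000
(1-p)^8 = 0.071422
P = 1 * 1.000000 * 0.071422 = 0.0714

P(X=0) = 0.0714


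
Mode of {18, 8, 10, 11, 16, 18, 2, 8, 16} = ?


Frequencies: 2:1, 8:2, 10:1, 11:1, 16:2, 18:2
Max frequency = 2
Mode = 8, 16, 18

Mode = 8, 16, 18


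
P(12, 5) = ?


P(12,5) = 12!/7!
= 479001600/5040
= 95040

P(12,5) = 95040


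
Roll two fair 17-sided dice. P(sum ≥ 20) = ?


Total outcomes = 17×17 = 289
Favorable (sum ≥ 20): 120
P = 120/289 = 0.4152

P = 0.4152


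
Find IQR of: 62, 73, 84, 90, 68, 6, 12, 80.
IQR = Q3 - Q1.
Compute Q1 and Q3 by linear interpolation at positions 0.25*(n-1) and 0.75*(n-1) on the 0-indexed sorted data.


Sorted: 6, 12, 62, 68, 73, 80, 84, 90
Q1 (25th %ile) = 49.5000
Q3 (75th %ile) = 81.0000
IQR = 81.0000 - 49.5000 = 31.5000

IQR = 31.5000


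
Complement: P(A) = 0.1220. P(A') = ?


P(not A) = 1 - 0.1220 = 0.8780

P(not A) = 0.8780


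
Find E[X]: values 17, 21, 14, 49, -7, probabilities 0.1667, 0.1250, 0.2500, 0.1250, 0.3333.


E[X] = 17*0.1667 + 21*0.1250 + 14*0.2500 + 49*0.1250 - 7*0.3333
= 2.8339 + 2.6250 + 3.5000 + 6.1250 - 2.3331
= 12.7508

E[X] = 12.7508


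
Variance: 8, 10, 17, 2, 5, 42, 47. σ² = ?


Mean = 18.7143
Squared deviations: 114.7959, 75.9388, 2.9388, 279.3673, 188.0816, 542.2245, 800.0816
Sum = 2003.4286
Variance = 2003.4286/7 = 286.2041

Variance = 286.2041


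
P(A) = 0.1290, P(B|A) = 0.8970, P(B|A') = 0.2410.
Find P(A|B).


P(B) = P(B|A)*P(A) + P(B|A')*P(A')
= 0.8970*0.1290 + 0.2410*0.8710
= 0.115713 + 0.209911 = 0.325624
P(A|B) = 0.115713/0.325624 = 0.3554

P(A|B) = 0.3554


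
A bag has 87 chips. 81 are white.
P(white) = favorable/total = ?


P = 81/87 = 0.9310

P = 0.9310


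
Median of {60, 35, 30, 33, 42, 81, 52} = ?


Sorted: 30, 33, 35, 42, 52, 60, 81
n = 7 (odd)
Middle value = 42

Median = 42


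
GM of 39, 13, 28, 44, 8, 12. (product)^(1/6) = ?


Product = 39 × 13 × 28 × 44 × 8 × 12 = 59963904
GM = 59963904^(1/6) = 19.7840

GM = 19.7840


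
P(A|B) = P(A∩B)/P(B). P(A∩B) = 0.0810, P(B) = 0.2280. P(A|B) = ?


P(A|B) = 0.0810/0.2280 = 0.3553

P(A|B) = 0.3553


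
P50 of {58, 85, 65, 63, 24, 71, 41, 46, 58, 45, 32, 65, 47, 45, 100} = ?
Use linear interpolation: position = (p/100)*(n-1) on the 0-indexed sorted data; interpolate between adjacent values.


Sorted: 24, 32, 41, 45, 45, 46, 47, 58, 58, 63, 65, 65, 71, 85, 100
n = 15
Index = 50/100 * 14 = 7.0000
Lower = data[7] = 58, Upper = data[8] = 58
P50 = 58 + 0*(0) = 58.0000

P50 = 58.0000


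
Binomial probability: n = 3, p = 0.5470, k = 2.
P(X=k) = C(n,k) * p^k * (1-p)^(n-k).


C(3,2) = 3
p^2 = 0.299209
(1-p)^1 = 0.453000
P = 3 * 0.299209 * 0.453000 = 0.4066

P(X=2) = 0.4066


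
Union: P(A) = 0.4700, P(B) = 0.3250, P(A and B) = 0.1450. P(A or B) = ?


P(A∪B) = 0.4700 + 0.3250 - 0.1450
= 0.7950 - 0.1450
= 0.6500

P(A∪B) = 0.6500


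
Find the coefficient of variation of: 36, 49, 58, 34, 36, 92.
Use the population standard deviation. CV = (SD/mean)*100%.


Mean = 50.8333
SD = 20.3012
CV = (20.3012/50.8333)*100 = 39.9368%

CV = 39.9368%


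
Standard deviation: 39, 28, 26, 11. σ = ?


Mean = 26.0000
Variance = 99.5000
SD = sqrt(99.5000) = 9.9750

SD = 9.9750


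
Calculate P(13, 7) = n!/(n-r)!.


P(13,7) = 13!/6!
= 6227020800/720
= 8648640

P(13,7) = 8648640


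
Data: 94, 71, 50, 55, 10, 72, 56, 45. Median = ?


Sorted: 10, 45, 50, 55, 56, 71, 72, 94
n = 8 (even)
Middle values: 55 and 56
Median = (55+56)/2 = 55.5000

Median = 55.5000


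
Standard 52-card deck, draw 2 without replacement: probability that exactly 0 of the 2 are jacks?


Hypergeometric: P(X=0) = C(4,0)·C(48,2) / C(52,2)
= 1 × 1128 / 1326
= 1128/1326 = 0.8507

P = 0.8507


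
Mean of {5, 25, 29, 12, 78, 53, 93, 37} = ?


Sum = 5 + 25 + 29 + 12 + 78 + 53 + 93 + 37 = 332
n = 8
Mean = 332/8 = 41.5000

Mean = 41.5000


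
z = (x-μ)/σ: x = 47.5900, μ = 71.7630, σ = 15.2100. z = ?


z = (47.5900 - 71.7630)/15.2100
= -24.1730/15.2100
= -1.5893

z = -1.5893


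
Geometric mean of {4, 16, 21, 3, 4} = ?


Product = 4 × 16 × 21 × 3 × 4 = 16128
GM = 16128^(1/5) = 6.9425

GM = 6.9425


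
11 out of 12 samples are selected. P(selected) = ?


P = 11/12 = 0.9167

P = 0.9167


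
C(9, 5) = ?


C(9,5) = 9!/(5! × 4!)
= 362880/(120 × 24)
= 126

C(9,5) = 126


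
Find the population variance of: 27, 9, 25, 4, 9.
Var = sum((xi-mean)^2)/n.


Mean = 14.8000
Squared deviations: 148.8400, 33.6400, 104.0400, 116.6400, 33.6400
Sum = 436.8000
Variance = 436.8000/5 = 87.3600

Variance = 87.3600


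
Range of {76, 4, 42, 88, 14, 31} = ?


Max = 88, Min = 4
Range = 88 - 4 = 84

Range = 84


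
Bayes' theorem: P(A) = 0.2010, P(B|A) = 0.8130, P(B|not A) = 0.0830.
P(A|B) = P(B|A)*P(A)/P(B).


P(B) = P(B|A)*P(A) + P(B|A')*P(A')
= 0.8130*0.2010 + 0.0830*0.7990
= 0.163413 + 0.066317 = 0.229730
P(A|B) = 0.163413/0.229730 = 0.7113

P(A|B) = 0.7113


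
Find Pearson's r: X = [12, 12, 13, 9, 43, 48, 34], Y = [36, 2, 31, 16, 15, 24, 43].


Mean X = 24.4286, Mean Y = 23.8571
SD X = 15.444436, SD Y = 12.999215
Cov = 26.061224
r = 26.061224/(15.444436*12.999215) = 0.1298

r = 0.1298


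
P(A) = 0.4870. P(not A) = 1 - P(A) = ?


P(not A) = 1 - 0.4870 = 0.5130

P(not A) = 0.5130


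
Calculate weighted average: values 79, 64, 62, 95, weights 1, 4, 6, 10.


Numerator = 79*1 + 64*4 + 62*6 + 95*10 = 1657
Denominator = 1 + 4 + 6 + 10 = 21
WM = 1657/21 = 78.9048

WM = 78.9048


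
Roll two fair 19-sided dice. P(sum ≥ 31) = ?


Total outcomes = 19×19 = 361
Favorable (sum ≥ 31): 36
P = 36/361 = 0.0997

P = 0.0997


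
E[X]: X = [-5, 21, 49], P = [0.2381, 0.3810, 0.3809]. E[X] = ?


E[X] = -5*0.2381 + 21*0.3810 + 49*0.3809
= -1.1905 + 8.0010 + 18.6641
= 25.4746

E[X] = 25.4746


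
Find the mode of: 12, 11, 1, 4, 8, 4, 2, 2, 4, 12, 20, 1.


Frequencies: 1:2, 2:2, 4:3, 8:1, 11:1, 12:2, 20:1
Max frequency = 3
Mode = 4

Mode = 4


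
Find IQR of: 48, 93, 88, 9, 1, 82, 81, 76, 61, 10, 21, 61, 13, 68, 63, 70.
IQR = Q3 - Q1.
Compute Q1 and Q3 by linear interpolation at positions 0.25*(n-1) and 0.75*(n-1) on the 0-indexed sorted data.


Sorted: 1, 9, 10, 13, 21, 48, 61, 61, 63, 68, 70, 76, 81, 82, 88, 93
Q1 (25th %ile) = 19.0000
Q3 (75th %ile) = 77.2500
IQR = 77.2500 - 19.0000 = 58.2500

IQR = 58.2500


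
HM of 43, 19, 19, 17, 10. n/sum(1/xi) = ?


Sum of reciprocals = 1/43 + 1/19 + 1/19 + 1/17 + 1/10 = 0.287343
HM = 5/0.287343 = 17.4008

HM = 17.4008


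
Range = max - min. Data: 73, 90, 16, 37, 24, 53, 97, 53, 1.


Max = 97, Min = 1
Range = 97 - 1 = 96

Range = 96


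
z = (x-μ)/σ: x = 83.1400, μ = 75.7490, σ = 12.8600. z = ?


z = (83.1400 - 75.7490)/12.8600
= 7.3910/12.8600
= 0.5747

z = 0.5747


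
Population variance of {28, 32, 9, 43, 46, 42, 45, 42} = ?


Mean = 35.8750
Squared deviations: 62.0156, 15.0156, 722.2656, 50.7656, 102.5156, 37.5156, 83.2656, 37.5156
Sum = 1110.8750
Variance = 1110.8750/8 = 138.8594

Variance = 138.8594


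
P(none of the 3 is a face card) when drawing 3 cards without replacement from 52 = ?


P(no face cards) = (40/52) × (39/51) × (38/50)
= 0.4471

P = 0.4471


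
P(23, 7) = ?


P(23,7) = 23!/16!
= 25852016738884976640000/20922789888000
= 1235591280

P(23,7) = 1235591280


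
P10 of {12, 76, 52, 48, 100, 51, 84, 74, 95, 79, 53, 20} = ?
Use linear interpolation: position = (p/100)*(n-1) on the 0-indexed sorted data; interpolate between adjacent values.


Sorted: 12, 20, 48, 51, 52, 53, 74, 76, 79, 84, 95, 100
n = 12
Index = 10/100 * 11 = 1.1000
Lower = data[1] = 20, Upper = data[2] = 48
P10 = 20 + 0.1000*(28) = 22.8000

P10 = 22.8000
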